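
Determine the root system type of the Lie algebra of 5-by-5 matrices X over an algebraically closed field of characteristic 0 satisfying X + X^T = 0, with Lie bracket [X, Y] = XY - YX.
This is so(5) with 5 odd, which has dimension 5(5-1)/2 = 10 and rank (5-1)/2 = 2. In the classification of classical Lie algebras, the orthogonal algebra so(2n+1) in an odd number of variables has type B_n; here n = 2, so the Dynkin diagram is a chain of 2 nodes with a double edge at one end; the terminal node there is the unique short simple root (B_2). Hence the type is B_2.

B_2 (so(5))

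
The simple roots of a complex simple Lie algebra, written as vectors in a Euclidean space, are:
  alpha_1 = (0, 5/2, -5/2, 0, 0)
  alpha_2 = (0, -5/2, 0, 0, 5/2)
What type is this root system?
A_2 (sl(3))

Compute the Cartan integers a_ij = 2(alpha_i, alpha_j)/(alpha_j, alpha_j); the resulting 2x2 Cartan matrix is
[[2, -1], [-1, 2]].
All simple roots have the same length, so the diagram is simply laced. The associated Dynkin diagram is a chain of 2 nodes with single edges (A_2), so the type is A_2 (the algebra sl(3)).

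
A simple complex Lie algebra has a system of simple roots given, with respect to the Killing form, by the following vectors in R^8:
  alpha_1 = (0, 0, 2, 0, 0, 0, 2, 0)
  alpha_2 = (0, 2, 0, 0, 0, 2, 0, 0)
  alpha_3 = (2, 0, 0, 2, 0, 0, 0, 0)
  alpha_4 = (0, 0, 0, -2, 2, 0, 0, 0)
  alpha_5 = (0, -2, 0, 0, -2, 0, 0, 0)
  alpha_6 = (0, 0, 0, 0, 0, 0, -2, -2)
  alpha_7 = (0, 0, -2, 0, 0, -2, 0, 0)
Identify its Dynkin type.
Compute the Cartan integers a_ij = 2(alpha_i, alpha_j)/(alpha_j, alpha_j); the resulting 7x7 Cartan matrix is
[[2, 0, 0, 0, 0, -1, -1], [0, 2, 0, 0, -1, 0, -1], [0, 0, 2, -1, 0, 0, 0], [0, 0, -1, 2, -1, 0, 0], [0, -1, 0, -1, 2, 0, 0], [-1, 0, 0, 0, 0, 2, 0], [-1, -1, 0, 0, 0, 0, 2]].
All simple roots have the same length, so the diagram is simply laced. The associated Dynkin diagram is a chain of 7 nodes with single edges (A_7), so the type is A_7 (the algebra sl(8)).

A7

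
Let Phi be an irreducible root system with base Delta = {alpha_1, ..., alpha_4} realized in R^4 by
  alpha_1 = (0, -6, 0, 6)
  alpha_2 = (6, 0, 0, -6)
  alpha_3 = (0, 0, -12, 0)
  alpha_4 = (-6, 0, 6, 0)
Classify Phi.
Compute the Cartan integers a_ij = 2(alpha_i, alpha_j)/(alpha_j, alpha_j); the resulting 4x4 Cartan matrix is
[[2, -1, 0, 0], [-1, 2, 0, -1], [0, 0, 2, -2], [0, -1, -1, 2]].
The roots have two lengths (squared-length ratio 2:1); the short ones are alpha_{1,2,4}. The associated Dynkin diagram is a chain of 4 nodes with a double edge at one end; the terminal node there is the unique long simple root (C_4), so the type is C_4 (the algebra sp(8)).

C_4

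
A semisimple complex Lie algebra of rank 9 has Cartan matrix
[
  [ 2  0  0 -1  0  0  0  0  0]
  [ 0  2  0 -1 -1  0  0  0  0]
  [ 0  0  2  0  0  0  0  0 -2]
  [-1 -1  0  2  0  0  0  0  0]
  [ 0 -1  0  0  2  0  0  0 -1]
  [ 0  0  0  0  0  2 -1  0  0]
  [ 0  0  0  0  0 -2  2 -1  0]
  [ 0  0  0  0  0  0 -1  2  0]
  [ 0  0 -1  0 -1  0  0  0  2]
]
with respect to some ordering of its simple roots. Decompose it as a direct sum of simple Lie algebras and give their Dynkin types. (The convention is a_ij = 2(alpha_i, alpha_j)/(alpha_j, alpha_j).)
B3 + C6

The diagram associated to this matrix has two connected components: the simple roots {alpha_6, alpha_7, alpha_8} form a chain of 3 nodes with a double edge at one end; the terminal node there is the unique short simple root (B_3), and {alpha_1, alpha_2, alpha_3, alpha_4, alpha_5, alpha_9} form a chain of 6 nodes with a double edge at one end; the terminal node there is the unique long simple root (C_6). A semisimple Lie algebra decomposes uniquely as the direct sum of simple ideals, one per connected component of its Dynkin diagram, so g ≅ B_3 ⊕ C_6 (dimension 21 + 78 = 99).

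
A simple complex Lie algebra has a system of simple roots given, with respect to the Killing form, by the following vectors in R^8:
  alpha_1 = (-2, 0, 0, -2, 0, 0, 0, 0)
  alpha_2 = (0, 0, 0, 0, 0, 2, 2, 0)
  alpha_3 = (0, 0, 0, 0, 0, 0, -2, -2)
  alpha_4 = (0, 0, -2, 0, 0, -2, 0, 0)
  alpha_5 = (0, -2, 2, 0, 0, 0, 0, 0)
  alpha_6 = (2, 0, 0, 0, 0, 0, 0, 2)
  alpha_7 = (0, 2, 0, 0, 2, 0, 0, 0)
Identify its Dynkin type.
A_7 (sl(8))

Compute the Cartan integers a_ij = 2(alpha_i, alpha_j)/(alpha_j, alpha_j); the resulting 7x7 Cartan matrix is
[[2, 0, 0, 0, 0, -1, 0], [0, 2, -1, -1, 0, 0, 0], [0, -1, 2, 0, 0, -1, 0], [0, -1, 0, 2, -1, 0, 0], [0, 0, 0, -1, 2, 0, -1], [-1, 0, -1, 0, 0, 2, 0], [0, 0, 0, 0, -1, 0, 2]].
All simple roots have the same length, so the diagram is simply laced. The associated Dynkin diagram is a chain of 7 nodes with single edges (A_7), so the type is A_7 (the algebra sl(8)).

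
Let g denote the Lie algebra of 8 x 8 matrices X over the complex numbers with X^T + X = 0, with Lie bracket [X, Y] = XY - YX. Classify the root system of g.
This is so(8) with 8 even, which has dimension 8(8-1)/2 = 28 and rank 8/2 = 4. In the classification of classical Lie algebras, the orthogonal algebra so(2n) in an even number of variables has type D_n; here n = 4, so the Dynkin diagram is a chain of 2 nodes with a fork of two nodes at one end (D_4). Hence the type is D_4.

D4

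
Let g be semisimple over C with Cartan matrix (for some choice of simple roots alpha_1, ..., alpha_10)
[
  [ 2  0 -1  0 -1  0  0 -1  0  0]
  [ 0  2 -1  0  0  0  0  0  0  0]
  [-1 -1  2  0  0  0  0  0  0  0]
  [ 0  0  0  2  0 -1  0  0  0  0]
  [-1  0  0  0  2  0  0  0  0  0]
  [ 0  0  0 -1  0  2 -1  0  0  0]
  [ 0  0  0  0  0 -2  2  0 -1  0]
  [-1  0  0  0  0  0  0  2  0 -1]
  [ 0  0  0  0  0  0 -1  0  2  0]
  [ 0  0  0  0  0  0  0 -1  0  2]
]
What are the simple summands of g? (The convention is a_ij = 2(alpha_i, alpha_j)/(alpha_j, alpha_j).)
E6 + F4

The diagram associated to this matrix has two connected components: the simple roots {alpha_1, alpha_2, alpha_3, alpha_5, alpha_8, alpha_10} form a chain of 5 nodes with one extra node attached to the third node from one end (E_6), and {alpha_4, alpha_6, alpha_7, alpha_9} form a chain of 4 nodes with a double edge between the middle two (F_4). A semisimple Lie algebra decomposes uniquely as the direct sum of simple ideals, one per connected component of its Dynkin diagram, so g ≅ E_6 ⊕ F_4 (dimension 78 + 52 = 130).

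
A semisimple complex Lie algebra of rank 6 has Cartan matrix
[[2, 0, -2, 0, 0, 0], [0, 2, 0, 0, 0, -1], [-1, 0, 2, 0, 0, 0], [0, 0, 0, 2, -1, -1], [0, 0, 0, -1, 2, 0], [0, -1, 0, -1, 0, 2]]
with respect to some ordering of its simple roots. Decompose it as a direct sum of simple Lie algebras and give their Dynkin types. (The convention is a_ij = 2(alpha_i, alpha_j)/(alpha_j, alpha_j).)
The diagram associated to this matrix has two connected components: the simple roots {alpha_2, alpha_4, alpha_5, alpha_6} form a chain of 4 nodes with single edges (A_4), and {alpha_1, alpha_3} form a chain of 2 nodes with a double edge at one end; the terminal node there is the unique short simple root (B_2). A semisimple Lie algebra decomposes uniquely as the direct sum of simple ideals, one per connected component of its Dynkin diagram, so g ≅ A_4 ⊕ B_2 (dimension 24 + 10 = 34).

A_4 (sl(5)) ⊕ B_2 (so(5))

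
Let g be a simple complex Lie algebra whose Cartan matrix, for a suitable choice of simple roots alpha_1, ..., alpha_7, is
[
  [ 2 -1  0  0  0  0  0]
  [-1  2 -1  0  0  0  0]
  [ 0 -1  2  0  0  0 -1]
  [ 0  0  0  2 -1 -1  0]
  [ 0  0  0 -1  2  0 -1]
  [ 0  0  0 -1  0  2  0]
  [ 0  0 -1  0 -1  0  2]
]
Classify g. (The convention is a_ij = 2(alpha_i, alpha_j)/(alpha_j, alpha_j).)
The matrix has rank 7 with 2's on the diagonal. Reading the off-diagonal entries as Dynkin edges (a single edge where a_ij = a_ji = -1; a double or triple edge where a_ij * a_ji = 2 or 3), the diagram is a chain of 7 nodes with single edges (A_7). One simple-root ordering that puts it in standard form is (alpha_6, alpha_4, alpha_5, alpha_7, alpha_3, alpha_2, alpha_1). So the algebra is type A_7, i.e. sl(8).

type A_7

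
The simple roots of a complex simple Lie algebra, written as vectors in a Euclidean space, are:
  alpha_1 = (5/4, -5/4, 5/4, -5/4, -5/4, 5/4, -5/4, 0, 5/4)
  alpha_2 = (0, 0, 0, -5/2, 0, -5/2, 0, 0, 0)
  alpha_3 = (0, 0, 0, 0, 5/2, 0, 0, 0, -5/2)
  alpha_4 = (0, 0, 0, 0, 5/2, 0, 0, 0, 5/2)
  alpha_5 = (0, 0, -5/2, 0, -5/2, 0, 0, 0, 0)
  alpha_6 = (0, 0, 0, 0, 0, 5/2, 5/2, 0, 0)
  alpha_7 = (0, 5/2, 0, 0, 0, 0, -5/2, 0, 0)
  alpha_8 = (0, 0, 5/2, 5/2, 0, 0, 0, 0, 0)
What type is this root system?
Compute the Cartan integers a_ij = 2(alpha_i, alpha_j)/(alpha_j, alpha_j); the resulting 8x8 Cartan matrix is
[[2, 0, -1, 0, 0, 0, 0, 0], [0, 2, 0, 0, 0, -1, 0, -1], [-1, 0, 2, 0, -1, 0, 0, 0], [0, 0, 0, 2, -1, 0, 0, 0], [0, 0, -1, -1, 2, 0, 0, -1], [0, -1, 0, 0, 0, 2, -1, 0], [0, 0, 0, 0, 0, -1, 2, 0], [0, -1, 0, 0, -1, 0, 0, 2]].
All simple roots have the same length, so the diagram is simply laced. The associated Dynkin diagram is a chain of 7 nodes with one extra node attached to the third node from one end (E_8), so the type is E_8.

E8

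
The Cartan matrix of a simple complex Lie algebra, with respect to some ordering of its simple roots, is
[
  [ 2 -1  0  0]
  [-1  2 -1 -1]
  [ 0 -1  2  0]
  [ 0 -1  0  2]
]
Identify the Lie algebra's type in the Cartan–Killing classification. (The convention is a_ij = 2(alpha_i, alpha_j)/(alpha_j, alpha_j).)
The matrix has rank 4 with 2's on the diagonal. Reading the off-diagonal entries as Dynkin edges (a single edge where a_ij = a_ji = -1; a double or triple edge where a_ij * a_ji = 2 or 3), the diagram is a chain of 2 nodes with a fork of two nodes at one end (D_4). One simple-root ordering that puts it in standard form is (alpha_1, alpha_2, alpha_3, alpha_4). So the algebra is type D_4, i.e. so(8).

type D_4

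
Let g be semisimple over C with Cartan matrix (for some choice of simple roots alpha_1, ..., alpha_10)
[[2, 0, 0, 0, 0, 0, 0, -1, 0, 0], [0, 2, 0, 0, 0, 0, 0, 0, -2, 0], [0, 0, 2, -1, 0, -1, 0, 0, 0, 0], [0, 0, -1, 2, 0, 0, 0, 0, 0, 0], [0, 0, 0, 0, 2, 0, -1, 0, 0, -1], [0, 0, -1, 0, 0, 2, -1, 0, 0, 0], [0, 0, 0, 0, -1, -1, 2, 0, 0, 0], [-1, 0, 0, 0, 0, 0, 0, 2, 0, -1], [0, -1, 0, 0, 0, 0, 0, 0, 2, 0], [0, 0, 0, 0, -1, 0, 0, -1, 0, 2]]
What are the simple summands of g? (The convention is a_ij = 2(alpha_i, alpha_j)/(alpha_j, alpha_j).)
The diagram associated to this matrix has two connected components: the simple roots {alpha_1, alpha_3, alpha_4, alpha_5, alpha_6, alpha_7, alpha_8, alpha_10} form a chain of 8 nodes with single edges (A_8), and {alpha_2, alpha_9} form a chain of 2 nodes with a double edge at one end; the terminal node there is the unique short simple root (B_2). A semisimple Lie algebra decomposes uniquely as the direct sum of simple ideals, one per connected component of its Dynkin diagram, so g ≅ A_8 ⊕ B_2 (dimension 80 + 10 = 90).

type A_8 ⊕ type B_2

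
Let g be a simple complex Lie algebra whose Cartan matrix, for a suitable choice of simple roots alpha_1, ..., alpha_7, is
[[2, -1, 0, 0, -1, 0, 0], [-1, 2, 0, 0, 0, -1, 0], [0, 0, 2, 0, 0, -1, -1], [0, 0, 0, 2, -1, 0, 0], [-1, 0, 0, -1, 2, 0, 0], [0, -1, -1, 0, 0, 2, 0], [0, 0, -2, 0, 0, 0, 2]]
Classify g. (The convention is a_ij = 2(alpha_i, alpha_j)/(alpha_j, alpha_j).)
C_7

The matrix has rank 7 with 2's on the diagonal. Reading the off-diagonal entries as Dynkin edges (a single edge where a_ij = a_ji = -1; a double or triple edge where a_ij * a_ji = 2 or 3), the diagram is a chain of 7 nodes with a double edge at one end; the terminal node there is the unique long simple root (C_7). One simple-root ordering that puts it in standard form is (alpha_4, alpha_5, alpha_1, alpha_2, alpha_6, alpha_3, alpha_7). So the algebra is type C_7, i.e. sp(14).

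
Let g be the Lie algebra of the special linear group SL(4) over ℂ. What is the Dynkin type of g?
This is sl(4), which has dimension 4^2 - 1 = 15 and rank 4 - 1 = 3 (a Cartan subalgebra is the diagonal traceless matrices). In the classification of classical Lie algebras, the special linear algebra sl(n+1) has type A_n; here n = 3, so the Dynkin diagram is a chain of 3 nodes with single edges (A_3). Hence the type is A_3.

A3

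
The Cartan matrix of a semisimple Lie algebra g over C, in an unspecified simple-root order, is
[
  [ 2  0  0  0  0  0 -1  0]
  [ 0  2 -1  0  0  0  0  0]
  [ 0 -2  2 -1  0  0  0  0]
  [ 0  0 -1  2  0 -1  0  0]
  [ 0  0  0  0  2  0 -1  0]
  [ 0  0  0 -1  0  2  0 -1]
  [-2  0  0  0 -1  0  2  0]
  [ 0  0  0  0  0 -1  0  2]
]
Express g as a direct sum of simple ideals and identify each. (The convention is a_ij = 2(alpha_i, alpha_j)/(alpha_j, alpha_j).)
B_3 + B_5

The diagram associated to this matrix has two connected components: the simple roots {alpha_1, alpha_5, alpha_7} form a chain of 3 nodes with a double edge at one end; the terminal node there is the unique short simple root (B_3), and {alpha_2, alpha_3, alpha_4, alpha_6, alpha_8} form a chain of 5 nodes with a double edge at one end; the terminal node there is the unique short simple root (B_5). A semisimple Lie algebra decomposes uniquely as the direct sum of simple ideals, one per connected component of its Dynkin diagram, so g ≅ B_3 ⊕ B_5 (dimension 21 + 55 = 76).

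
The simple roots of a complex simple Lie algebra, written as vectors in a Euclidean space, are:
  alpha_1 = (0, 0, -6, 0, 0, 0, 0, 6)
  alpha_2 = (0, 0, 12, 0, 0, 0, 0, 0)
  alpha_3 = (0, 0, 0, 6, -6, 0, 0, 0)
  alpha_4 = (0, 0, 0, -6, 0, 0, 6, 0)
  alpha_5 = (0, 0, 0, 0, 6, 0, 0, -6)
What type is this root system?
type C_5

Compute the Cartan integers a_ij = 2(alpha_i, alpha_j)/(alpha_j, alpha_j); the resulting 5x5 Cartan matrix is
[[2, -1, 0, 0, -1], [-2, 2, 0, 0, 0], [0, 0, 2, -1, -1], [0, 0, -1, 2, 0], [-1, 0, -1, 0, 2]].
The roots have two lengths (squared-length ratio 2:1); the short ones are alpha_{1,3,4,5}. The associated Dynkin diagram is a chain of 5 nodes with a double edge at one end; the terminal node there is the unique long simple root (C_5), so the type is C_5 (the algebra sp(10)).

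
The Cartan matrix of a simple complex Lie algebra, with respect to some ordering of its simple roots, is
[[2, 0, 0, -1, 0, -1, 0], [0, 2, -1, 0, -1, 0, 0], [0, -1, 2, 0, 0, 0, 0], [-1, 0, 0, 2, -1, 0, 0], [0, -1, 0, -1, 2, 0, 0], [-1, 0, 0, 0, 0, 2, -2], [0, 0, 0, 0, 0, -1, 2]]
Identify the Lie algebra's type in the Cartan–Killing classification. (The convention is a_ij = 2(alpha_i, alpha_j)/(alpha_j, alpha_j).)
B_7 (so(15))

The matrix has rank 7 with 2's on the diagonal. Reading the off-diagonal entries as Dynkin edges (a single edge where a_ij = a_ji = -1; a double or triple edge where a_ij * a_ji = 2 or 3), the diagram is a chain of 7 nodes with a double edge at one end; the terminal node there is the unique short simple root (B_7). One simple-root ordering that puts it in standard form is (alpha_3, alpha_2, alpha_5, alpha_4, alpha_1, alpha_6, alpha_7). So the algebra is type B_7, i.e. so(15).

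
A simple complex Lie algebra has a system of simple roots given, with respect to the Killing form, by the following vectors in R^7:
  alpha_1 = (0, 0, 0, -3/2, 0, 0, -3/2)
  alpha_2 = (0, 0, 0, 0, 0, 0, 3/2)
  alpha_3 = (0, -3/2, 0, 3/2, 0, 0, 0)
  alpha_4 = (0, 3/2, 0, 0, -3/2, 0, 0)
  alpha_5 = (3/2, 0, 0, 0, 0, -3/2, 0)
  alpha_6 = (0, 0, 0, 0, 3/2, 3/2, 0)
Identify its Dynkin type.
B6

Compute the Cartan integers a_ij = 2(alpha_i, alpha_j)/(alpha_j, alpha_j); the resulting 6x6 Cartan matrix is
[[2, -2, -1, 0, 0, 0], [-1, 2, 0, 0, 0, 0], [-1, 0, 2, -1, 0, 0], [0, 0, -1, 2, 0, -1], [0, 0, 0, 0, 2, -1], [0, 0, 0, -1, -1, 2]].
The roots have two lengths (squared-length ratio 2:1); the short ones are alpha_{2}. The associated Dynkin diagram is a chain of 6 nodes with a double edge at one end; the terminal node there is the unique short simple root (B_6), so the type is B_6 (the algebra so(13)).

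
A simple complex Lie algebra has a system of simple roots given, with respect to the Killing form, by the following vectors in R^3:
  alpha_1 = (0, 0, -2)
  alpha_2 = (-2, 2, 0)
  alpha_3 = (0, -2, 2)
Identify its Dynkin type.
B3

Compute the Cartan integers a_ij = 2(alpha_i, alpha_j)/(alpha_j, alpha_j); the resulting 3x3 Cartan matrix is
[[2, 0, -1], [0, 2, -1], [-2, -1, 2]].
The roots have two lengths (squared-length ratio 2:1); the short ones are alpha_{1}. The associated Dynkin diagram is a chain of 3 nodes with a double edge at one end; the terminal node there is the unique short simple root (B_3), so the type is B_3 (the algebra so(7)).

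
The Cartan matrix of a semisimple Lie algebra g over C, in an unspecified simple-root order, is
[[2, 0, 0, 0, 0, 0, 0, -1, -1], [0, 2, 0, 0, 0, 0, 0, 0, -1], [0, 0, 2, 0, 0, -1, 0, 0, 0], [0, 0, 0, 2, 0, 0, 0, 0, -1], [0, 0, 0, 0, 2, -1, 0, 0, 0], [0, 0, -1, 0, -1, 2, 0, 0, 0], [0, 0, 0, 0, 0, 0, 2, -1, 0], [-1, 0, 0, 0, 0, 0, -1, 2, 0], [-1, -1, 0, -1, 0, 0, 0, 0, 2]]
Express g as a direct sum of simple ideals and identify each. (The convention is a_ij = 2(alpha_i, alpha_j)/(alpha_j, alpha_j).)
A_3 ⊕ D_6

The diagram associated to this matrix has two connected components: the simple roots {alpha_3, alpha_5, alpha_6} form a chain of 3 nodes with single edges (A_3), and {alpha_1, alpha_2, alpha_4, alpha_7, alpha_8, alpha_9} form a chain of 4 nodes with a fork of two nodes at one end (D_6). A semisimple Lie algebra decomposes uniquely as the direct sum of simple ideals, one per connected component of its Dynkin diagram, so g ≅ A_3 ⊕ D_6 (dimension 15 + 66 = 81).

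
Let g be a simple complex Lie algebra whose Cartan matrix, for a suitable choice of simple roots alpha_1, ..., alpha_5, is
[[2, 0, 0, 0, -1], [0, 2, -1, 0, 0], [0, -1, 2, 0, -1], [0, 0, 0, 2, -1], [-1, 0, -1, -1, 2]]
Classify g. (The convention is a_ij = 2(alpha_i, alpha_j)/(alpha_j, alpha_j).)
The matrix has rank 5 with 2's on the diagonal. Reading the off-diagonal entries as Dynkin edges (a single edge where a_ij = a_ji = -1; a double or triple edge where a_ij * a_ji = 2 or 3), the diagram is a chain of 3 nodes with a fork of two nodes at one end (D_5). One simple-root ordering that puts it in standard form is (alpha_2, alpha_3, alpha_5, alpha_1, alpha_4). So the algebra is type D_5, i.e. so(10).

type D_5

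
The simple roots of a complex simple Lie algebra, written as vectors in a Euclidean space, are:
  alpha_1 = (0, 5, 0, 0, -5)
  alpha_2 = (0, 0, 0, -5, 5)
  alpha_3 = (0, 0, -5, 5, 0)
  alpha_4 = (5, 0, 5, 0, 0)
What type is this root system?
A_4

Compute the Cartan integers a_ij = 2(alpha_i, alpha_j)/(alpha_j, alpha_j); the resulting 4x4 Cartan matrix is
[[2, -1, 0, 0], [-1, 2, -1, 0], [0, -1, 2, -1], [0, 0, -1, 2]].
All simple roots have the same length, so the diagram is simply laced. The associated Dynkin diagram is a chain of 4 nodes with single edges (A_4), so the type is A_4 (the algebra sl(5)).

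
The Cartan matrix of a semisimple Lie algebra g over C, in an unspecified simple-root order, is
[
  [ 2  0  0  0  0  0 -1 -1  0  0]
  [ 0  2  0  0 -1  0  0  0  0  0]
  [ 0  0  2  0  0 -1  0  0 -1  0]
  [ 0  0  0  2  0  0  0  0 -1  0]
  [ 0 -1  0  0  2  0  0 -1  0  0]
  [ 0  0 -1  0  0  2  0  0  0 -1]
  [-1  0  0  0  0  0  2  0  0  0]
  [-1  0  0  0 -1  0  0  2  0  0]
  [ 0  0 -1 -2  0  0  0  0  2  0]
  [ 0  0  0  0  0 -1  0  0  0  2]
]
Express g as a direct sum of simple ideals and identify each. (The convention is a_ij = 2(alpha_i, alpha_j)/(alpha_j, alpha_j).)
A5 + B5

The diagram associated to this matrix has two connected components: the simple roots {alpha_1, alpha_2, alpha_5, alpha_7, alpha_8} form a chain of 5 nodes with single edges (A_5), and {alpha_3, alpha_4, alpha_6, alpha_9, alpha_10} form a chain of 5 nodes with a double edge at one end; the terminal node there is the unique short simple root (B_5). A semisimple Lie algebra decomposes uniquely as the direct sum of simple ideals, one per connected component of its Dynkin diagram, so g ≅ A_5 ⊕ B_5 (dimension 35 + 55 = 90).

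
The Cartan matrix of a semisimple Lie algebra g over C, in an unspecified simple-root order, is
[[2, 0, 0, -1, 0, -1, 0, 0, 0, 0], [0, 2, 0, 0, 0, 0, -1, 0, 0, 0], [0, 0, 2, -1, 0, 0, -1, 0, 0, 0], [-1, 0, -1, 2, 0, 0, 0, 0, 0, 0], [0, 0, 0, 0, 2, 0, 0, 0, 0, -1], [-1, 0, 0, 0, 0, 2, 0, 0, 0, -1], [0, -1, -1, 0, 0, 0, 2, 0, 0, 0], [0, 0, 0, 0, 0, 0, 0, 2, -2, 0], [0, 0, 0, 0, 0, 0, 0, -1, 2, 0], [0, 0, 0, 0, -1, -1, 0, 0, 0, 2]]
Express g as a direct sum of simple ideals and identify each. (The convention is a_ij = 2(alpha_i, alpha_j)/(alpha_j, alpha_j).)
The diagram associated to this matrix has two connected components: the simple roots {alpha_1, alpha_2, alpha_3, alpha_4, alpha_5, alpha_6, alpha_7, alpha_10} form a chain of 8 nodes with single edges (A_8), and {alpha_8, alpha_9} form a chain of 2 nodes with a double edge at one end; the terminal node there is the unique short simple root (B_2). A semisimple Lie algebra decomposes uniquely as the direct sum of simple ideals, one per connected component of its Dynkin diagram, so g ≅ A_8 ⊕ B_2 (dimension 80 + 10 = 90).

A_8 ⊕ B_2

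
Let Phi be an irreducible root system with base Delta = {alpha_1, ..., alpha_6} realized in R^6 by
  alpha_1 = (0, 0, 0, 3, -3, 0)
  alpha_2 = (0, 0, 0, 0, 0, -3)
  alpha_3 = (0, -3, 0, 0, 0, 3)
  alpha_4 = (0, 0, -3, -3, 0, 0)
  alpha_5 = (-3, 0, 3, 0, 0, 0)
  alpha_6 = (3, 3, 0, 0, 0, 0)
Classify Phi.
Compute the Cartan integers a_ij = 2(alpha_i, alpha_j)/(alpha_j, alpha_j); the resulting 6x6 Cartan matrix is
[[2, 0, 0, -1, 0, 0], [0, 2, -1, 0, 0, 0], [0, -2, 2, 0, 0, -1], [-1, 0, 0, 2, -1, 0], [0, 0, 0, -1, 2, -1], [0, 0, -1, 0, -1, 2]].
The roots have two lengths (squared-length ratio 2:1); the short ones are alpha_{2}. The associated Dynkin diagram is a chain of 6 nodes with a double edge at one end; the terminal node there is the unique short simple root (B_6), so the type is B_6 (the algebra so(13)).

B_6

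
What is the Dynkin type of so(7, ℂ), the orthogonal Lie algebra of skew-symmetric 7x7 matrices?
B_3 (so(7))

This is so(7) with 7 odd, which has dimension 7(7-1)/2 = 21 and rank (7-1)/2 = 3. In the classification of classical Lie algebras, the orthogonal algebra so(2n+1) in an odd number of variables has type B_n; here n = 3, so the Dynkin diagram is a chain of 3 nodes with a double edge at one end; the terminal node there is the unique short simple root (B_3). Hence the type is B_3.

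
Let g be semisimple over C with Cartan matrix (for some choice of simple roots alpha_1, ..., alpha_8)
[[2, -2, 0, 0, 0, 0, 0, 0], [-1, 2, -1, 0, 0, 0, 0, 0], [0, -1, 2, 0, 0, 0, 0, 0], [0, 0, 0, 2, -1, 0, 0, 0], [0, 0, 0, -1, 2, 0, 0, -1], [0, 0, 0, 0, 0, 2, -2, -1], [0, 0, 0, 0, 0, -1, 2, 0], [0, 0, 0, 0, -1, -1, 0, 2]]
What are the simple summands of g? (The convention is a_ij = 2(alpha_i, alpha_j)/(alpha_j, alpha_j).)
type B_5 ⊕ type C_3

The diagram associated to this matrix has two connected components: the simple roots {alpha_4, alpha_5, alpha_6, alpha_7, alpha_8} form a chain of 5 nodes with a double edge at one end; the terminal node there is the unique short simple root (B_5), and {alpha_1, alpha_2, alpha_3} form a chain of 3 nodes with a double edge at one end; the terminal node there is the unique long simple root (C_3). A semisimple Lie algebra decomposes uniquely as the direct sum of simple ideals, one per connected component of its Dynkin diagram, so g ≅ B_5 ⊕ C_3 (dimension 55 + 21 = 76).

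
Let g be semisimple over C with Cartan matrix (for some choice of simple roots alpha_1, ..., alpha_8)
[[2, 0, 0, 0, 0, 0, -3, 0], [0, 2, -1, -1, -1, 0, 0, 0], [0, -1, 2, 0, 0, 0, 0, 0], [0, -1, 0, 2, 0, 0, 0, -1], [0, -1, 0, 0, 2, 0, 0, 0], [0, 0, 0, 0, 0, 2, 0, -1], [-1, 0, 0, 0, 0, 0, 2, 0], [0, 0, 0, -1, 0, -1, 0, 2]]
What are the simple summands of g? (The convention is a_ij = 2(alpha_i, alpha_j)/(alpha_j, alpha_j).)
D_6 + G_2

The diagram associated to this matrix has two connected components: the simple roots {alpha_2, alpha_3, alpha_4, alpha_5, alpha_6, alpha_8} form a chain of 4 nodes with a fork of two nodes at one end (D_6), and {alpha_1, alpha_7} form two nodes joined by a triple edge (G_2). A semisimple Lie algebra decomposes uniquely as the direct sum of simple ideals, one per connected component of its Dynkin diagram, so g ≅ D_6 ⊕ G_2 (dimension 66 + 14 = 80).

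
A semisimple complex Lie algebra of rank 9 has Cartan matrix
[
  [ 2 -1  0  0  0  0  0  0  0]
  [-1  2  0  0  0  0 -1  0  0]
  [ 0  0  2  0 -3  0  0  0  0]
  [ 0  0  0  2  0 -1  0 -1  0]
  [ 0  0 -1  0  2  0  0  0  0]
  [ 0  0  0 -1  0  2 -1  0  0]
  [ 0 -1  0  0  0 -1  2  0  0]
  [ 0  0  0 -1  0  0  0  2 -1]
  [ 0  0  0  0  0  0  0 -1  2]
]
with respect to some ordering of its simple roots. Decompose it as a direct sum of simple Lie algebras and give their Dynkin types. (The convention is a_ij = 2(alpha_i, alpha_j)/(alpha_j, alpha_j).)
type A_7 + type G_2

The diagram associated to this matrix has two connected components: the simple roots {alpha_1, alpha_2, alpha_4, alpha_6, alpha_7, alpha_8, alpha_9} form a chain of 7 nodes with single edges (A_7), and {alpha_3, alpha_5} form two nodes joined by a triple edge (G_2). A semisimple Lie algebra decomposes uniquely as the direct sum of simple ideals, one per connected component of its Dynkin diagram, so g ≅ A_7 ⊕ G_2 (dimension 63 + 14 = 77).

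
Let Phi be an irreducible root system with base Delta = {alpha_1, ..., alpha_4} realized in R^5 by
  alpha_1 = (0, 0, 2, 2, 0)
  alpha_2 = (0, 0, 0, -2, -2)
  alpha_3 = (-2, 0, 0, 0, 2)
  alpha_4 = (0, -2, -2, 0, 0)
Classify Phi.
A_4

Compute the Cartan integers a_ij = 2(alpha_i, alpha_j)/(alpha_j, alpha_j); the resulting 4x4 Cartan matrix is
[[2, -1, 0, -1], [-1, 2, -1, 0], [0, -1, 2, 0], [-1, 0, 0, 2]].
All simple roots have the same length, so the diagram is simply laced. The associated Dynkin diagram is a chain of 4 nodes with single edges (A_4), so the type is A_4 (the algebra sl(5)).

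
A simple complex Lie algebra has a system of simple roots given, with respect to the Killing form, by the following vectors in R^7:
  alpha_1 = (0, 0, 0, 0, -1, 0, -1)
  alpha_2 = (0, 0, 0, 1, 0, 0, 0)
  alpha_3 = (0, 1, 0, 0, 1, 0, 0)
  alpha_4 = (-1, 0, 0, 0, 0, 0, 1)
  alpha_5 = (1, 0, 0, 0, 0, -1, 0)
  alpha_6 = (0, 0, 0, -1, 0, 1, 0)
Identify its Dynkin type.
B_6

Compute the Cartan integers a_ij = 2(alpha_i, alpha_j)/(alpha_j, alpha_j); the resulting 6x6 Cartan matrix is
[[2, 0, -1, -1, 0, 0], [0, 2, 0, 0, 0, -1], [-1, 0, 2, 0, 0, 0], [-1, 0, 0, 2, -1, 0], [0, 0, 0, -1, 2, -1], [0, -2, 0, 0, -1, 2]].
The roots have two lengths (squared-length ratio 2:1); the short ones are alpha_{2}. The associated Dynkin diagram is a chain of 6 nodes with a double edge at one end; the terminal node there is the unique short simple root (B_6), so the type is B_6 (the algebra so(13)).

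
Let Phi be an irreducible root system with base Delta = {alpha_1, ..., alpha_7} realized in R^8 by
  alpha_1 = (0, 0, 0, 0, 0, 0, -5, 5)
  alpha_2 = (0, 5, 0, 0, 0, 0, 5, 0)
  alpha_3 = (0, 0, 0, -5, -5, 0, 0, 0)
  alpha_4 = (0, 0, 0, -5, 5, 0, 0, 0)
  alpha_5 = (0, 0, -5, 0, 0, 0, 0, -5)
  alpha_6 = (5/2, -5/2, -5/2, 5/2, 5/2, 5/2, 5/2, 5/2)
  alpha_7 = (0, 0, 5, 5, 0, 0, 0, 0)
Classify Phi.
E_7

Compute the Cartan integers a_ij = 2(alpha_i, alpha_j)/(alpha_j, alpha_j); the resulting 7x7 Cartan matrix is
[[2, -1, 0, 0, -1, 0, 0], [-1, 2, 0, 0, 0, 0, 0], [0, 0, 2, 0, 0, -1, -1], [0, 0, 0, 2, 0, 0, -1], [-1, 0, 0, 0, 2, 0, -1], [0, 0, -1, 0, 0, 2, 0], [0, 0, -1, -1, -1, 0, 2]].
All simple roots have the same length, so the diagram is simply laced. The associated Dynkin diagram is a chain of 6 nodes with one extra node attached to the third node from one end (E_7), so the type is E_7.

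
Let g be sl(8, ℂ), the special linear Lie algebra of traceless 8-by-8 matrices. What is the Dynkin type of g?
A7

This is sl(8), which has dimension 8^2 - 1 = 63 and rank 8 - 1 = 7 (a Cartan subalgebra is the diagonal traceless matrices). In the classification of classical Lie algebras, the special linear algebra sl(n+1) has type A_n; here n = 7, so the Dynkin diagram is a chain of 7 nodes with single edges (A_7). Hence the type is A_7.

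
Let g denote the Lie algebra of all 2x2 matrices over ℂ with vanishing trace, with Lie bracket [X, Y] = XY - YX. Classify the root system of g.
type A_1

This is sl(2), which has dimension 2^2 - 1 = 3 and rank 2 - 1 = 1 (a Cartan subalgebra is the diagonal traceless matrices). In the classification of classical Lie algebras, the special linear algebra sl(n+1) has type A_n; here n = 1, so the Dynkin diagram is a chain of 1 nodes with single edges (A_1). Hence the type is A_1.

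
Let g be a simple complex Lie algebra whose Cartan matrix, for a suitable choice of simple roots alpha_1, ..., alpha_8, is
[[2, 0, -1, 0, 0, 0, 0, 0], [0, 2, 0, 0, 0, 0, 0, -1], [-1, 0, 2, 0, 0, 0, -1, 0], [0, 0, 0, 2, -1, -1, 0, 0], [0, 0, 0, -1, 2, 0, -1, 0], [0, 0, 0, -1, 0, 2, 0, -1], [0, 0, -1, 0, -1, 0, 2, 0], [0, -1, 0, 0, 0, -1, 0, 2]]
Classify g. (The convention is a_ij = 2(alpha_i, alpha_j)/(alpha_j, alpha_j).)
The matrix has rank 8 with 2's on the diagonal. Reading the off-diagonal entries as Dynkin edges (a single edge where a_ij = a_ji = -1; a double or triple edge where a_ij * a_ji = 2 or 3), the diagram is a chain of 8 nodes with single edges (A_8). One simple-root ordering that puts it in standard form is (alpha_2, alpha_8, alpha_6, alpha_4, alpha_5, alpha_7, alpha_3, alpha_1). So the algebra is type A_8, i.e. sl(9).

A_8 (sl(9))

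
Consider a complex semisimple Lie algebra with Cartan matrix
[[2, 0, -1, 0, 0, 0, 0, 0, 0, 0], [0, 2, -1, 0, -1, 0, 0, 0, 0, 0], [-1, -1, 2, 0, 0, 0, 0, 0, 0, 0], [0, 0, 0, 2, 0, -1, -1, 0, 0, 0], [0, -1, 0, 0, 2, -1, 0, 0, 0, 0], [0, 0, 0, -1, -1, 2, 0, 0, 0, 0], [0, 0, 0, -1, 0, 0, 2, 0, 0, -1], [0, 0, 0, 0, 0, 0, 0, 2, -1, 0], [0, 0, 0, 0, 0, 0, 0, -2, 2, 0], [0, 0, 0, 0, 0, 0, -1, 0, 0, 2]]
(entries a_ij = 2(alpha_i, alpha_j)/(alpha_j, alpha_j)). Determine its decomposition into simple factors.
The diagram associated to this matrix has two connected components: the simple roots {alpha_1, alpha_2, alpha_3, alpha_4, alpha_5, alpha_6, alpha_7, alpha_10} form a chain of 8 nodes with single edges (A_8), and {alpha_8, alpha_9} form a chain of 2 nodes with a double edge at one end; the terminal node there is the unique short simple root (B_2). A semisimple Lie algebra decomposes uniquely as the direct sum of simple ideals, one per connected component of its Dynkin diagram, so g ≅ A_8 ⊕ B_2 (dimension 80 + 10 = 90).

type A_8 ⊕ type B_2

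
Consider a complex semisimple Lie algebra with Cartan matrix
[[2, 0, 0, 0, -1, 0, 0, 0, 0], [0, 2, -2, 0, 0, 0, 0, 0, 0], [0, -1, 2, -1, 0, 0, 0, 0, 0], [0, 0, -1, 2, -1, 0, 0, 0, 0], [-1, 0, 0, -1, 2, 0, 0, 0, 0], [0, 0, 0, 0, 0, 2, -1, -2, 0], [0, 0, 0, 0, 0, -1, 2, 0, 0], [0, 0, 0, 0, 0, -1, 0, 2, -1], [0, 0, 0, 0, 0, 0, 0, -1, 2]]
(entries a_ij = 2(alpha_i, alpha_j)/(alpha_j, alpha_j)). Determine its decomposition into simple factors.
The diagram associated to this matrix has two connected components: the simple roots {alpha_1, alpha_2, alpha_3, alpha_4, alpha_5} form a chain of 5 nodes with a double edge at one end; the terminal node there is the unique long simple root (C_5), and {alpha_6, alpha_7, alpha_8, alpha_9} form a chain of 4 nodes with a double edge between the middle two (F_4). A semisimple Lie algebra decomposes uniquely as the direct sum of simple ideals, one per connected component of its Dynkin diagram, so g ≅ C_5 ⊕ F_4 (dimension 55 + 52 = 107).

C_5 (sp(10)) ⊕ F_4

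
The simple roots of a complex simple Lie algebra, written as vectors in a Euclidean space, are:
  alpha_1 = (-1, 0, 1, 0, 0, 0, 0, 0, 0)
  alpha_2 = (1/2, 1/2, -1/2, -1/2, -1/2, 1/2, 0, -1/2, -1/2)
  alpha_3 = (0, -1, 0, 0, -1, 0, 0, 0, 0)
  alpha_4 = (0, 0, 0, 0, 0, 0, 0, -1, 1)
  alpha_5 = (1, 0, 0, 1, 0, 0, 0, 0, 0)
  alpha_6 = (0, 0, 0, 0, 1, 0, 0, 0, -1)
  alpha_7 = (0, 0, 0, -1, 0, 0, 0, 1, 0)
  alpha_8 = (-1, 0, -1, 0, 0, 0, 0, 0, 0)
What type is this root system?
E_8

Compute the Cartan integers a_ij = 2(alpha_i, alpha_j)/(alpha_j, alpha_j); the resulting 8x8 Cartan matrix is
[[2, -1, 0, 0, -1, 0, 0, 0], [-1, 2, 0, 0, 0, 0, 0, 0], [0, 0, 2, 0, 0, -1, 0, 0], [0, 0, 0, 2, 0, -1, -1, 0], [-1, 0, 0, 0, 2, 0, -1, -1], [0, 0, -1, -1, 0, 2, 0, 0], [0, 0, 0, -1, -1, 0, 2, 0], [0, 0, 0, 0, -1, 0, 0, 2]].
All simple roots have the same length, so the diagram is simply laced. The associated Dynkin diagram is a chain of 7 nodes with one extra node attached to the third node from one end (E_8), so the type is E_8.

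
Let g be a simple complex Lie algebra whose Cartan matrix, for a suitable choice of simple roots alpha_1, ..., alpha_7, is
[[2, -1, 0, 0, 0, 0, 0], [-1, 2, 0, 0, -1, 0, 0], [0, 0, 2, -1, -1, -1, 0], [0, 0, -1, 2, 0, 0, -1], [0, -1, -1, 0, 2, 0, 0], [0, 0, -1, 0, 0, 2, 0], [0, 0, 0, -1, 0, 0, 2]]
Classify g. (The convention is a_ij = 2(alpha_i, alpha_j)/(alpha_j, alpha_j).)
The matrix has rank 7 with 2's on the diagonal. Reading the off-diagonal entries as Dynkin edges (a single edge where a_ij = a_ji = -1; a double or triple edge where a_ij * a_ji = 2 or 3), the diagram is a chain of 6 nodes with one extra node attached to the third node from one end (E_7). One simple-root ordering that puts it in standard form is (alpha_7, alpha_6, alpha_4, alpha_3, alpha_5, alpha_2, alpha_1). So the algebra is type E_7.

E_7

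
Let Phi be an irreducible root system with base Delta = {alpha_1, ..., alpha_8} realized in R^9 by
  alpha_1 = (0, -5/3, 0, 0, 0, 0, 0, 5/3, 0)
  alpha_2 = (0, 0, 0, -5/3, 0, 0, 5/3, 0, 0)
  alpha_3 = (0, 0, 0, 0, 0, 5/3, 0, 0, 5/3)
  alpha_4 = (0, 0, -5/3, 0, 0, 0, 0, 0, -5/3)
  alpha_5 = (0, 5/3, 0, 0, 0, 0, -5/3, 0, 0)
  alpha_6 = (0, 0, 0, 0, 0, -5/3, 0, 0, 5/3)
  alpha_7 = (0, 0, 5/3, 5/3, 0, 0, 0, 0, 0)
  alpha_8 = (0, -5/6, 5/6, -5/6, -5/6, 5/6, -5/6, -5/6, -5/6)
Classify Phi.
Compute the Cartan integers a_ij = 2(alpha_i, alpha_j)/(alpha_j, alpha_j); the resulting 8x8 Cartan matrix is
[[2, 0, 0, 0, -1, 0, 0, 0], [0, 2, 0, 0, -1, 0, -1, 0], [0, 0, 2, -1, 0, 0, 0, 0], [0, 0, -1, 2, 0, -1, -1, 0], [-1, -1, 0, 0, 2, 0, 0, 0], [0, 0, 0, -1, 0, 2, 0, -1], [0, -1, 0, -1, 0, 0, 2, 0], [0, 0, 0, 0, 0, -1, 0, 2]].
All simple roots have the same length, so the diagram is simply laced. The associated Dynkin diagram is a chain of 7 nodes with one extra node attached to the third node from one end (E_8), so the type is E_8.

E8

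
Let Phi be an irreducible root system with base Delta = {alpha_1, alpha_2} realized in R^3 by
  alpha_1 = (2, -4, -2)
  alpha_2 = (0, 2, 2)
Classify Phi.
G_2

Compute the Cartan integers a_ij = 2(alpha_i, alpha_j)/(alpha_j, alpha_j); the resulting 2x2 Cartan matrix is
[[2, -3], [-1, 2]].
The roots have two lengths (squared-length ratio 3:1); the short ones are alpha_{2}. The associated Dynkin diagram is two nodes joined by a triple edge (G_2), so the type is G_2.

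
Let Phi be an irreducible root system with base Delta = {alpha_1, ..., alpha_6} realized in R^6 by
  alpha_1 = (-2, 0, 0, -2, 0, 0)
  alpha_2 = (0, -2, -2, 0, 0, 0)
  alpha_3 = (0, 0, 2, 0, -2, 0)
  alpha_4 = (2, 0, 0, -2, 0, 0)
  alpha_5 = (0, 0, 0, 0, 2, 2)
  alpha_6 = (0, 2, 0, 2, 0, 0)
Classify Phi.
Compute the Cartan integers a_ij = 2(alpha_i, alpha_j)/(alpha_j, alpha_j); the resulting 6x6 Cartan matrix is
[[2, 0, 0, 0, 0, -1], [0, 2, -1, 0, 0, -1], [0, -1, 2, 0, -1, 0], [0, 0, 0, 2, 0, -1], [0, 0, -1, 0, 2, 0], [-1, -1, 0, -1, 0, 2]].
All simple roots have the same length, so the diagram is simply laced. The associated Dynkin diagram is a chain of 4 nodes with a fork of two nodes at one end (D_6), so the type is D_6 (the algebra so(12)).

D6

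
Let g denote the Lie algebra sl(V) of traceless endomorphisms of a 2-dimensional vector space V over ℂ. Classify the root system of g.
A1

This is sl(2), which has dimension 2^2 - 1 = 3 and rank 2 - 1 = 1 (a Cartan subalgebra is the diagonal traceless matrices). In the classification of classical Lie algebras, the special linear algebra sl(n+1) has type A_n; here n = 1, so the Dynkin diagram is a chain of 1 nodes with single edges (A_1). Hence the type is A_1.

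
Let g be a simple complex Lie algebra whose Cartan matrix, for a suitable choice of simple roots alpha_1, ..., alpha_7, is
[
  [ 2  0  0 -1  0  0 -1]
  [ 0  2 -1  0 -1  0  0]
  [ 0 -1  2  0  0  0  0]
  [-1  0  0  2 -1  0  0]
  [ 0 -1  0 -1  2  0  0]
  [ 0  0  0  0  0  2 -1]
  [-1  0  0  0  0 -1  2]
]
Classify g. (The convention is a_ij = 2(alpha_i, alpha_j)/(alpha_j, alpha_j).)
The matrix has rank 7 with 2's on the diagonal. Reading the off-diagonal entries as Dynkin edges (a single edge where a_ij = a_ji = -1; a double or triple edge where a_ij * a_ji = 2 or 3), the diagram is a chain of 7 nodes with single edges (A_7). One simple-root ordering that puts it in standard form is (alpha_6, alpha_7, alpha_1, alpha_4, alpha_5, alpha_2, alpha_3). So the algebra is type A_7, i.e. sl(8).

type A_7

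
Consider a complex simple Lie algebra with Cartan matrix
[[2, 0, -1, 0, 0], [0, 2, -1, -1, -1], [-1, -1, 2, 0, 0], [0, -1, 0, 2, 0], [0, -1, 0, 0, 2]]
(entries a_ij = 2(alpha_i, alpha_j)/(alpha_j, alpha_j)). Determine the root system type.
D_5 (so(10))

The matrix has rank 5 with 2's on the diagonal. Reading the off-diagonal entries as Dynkin edges (a single edge where a_ij = a_ji = -1; a double or triple edge where a_ij * a_ji = 2 or 3), the diagram is a chain of 3 nodes with a fork of two nodes at one end (D_5). One simple-root ordering that puts it in standard form is (alpha_1, alpha_3, alpha_2, alpha_5, alpha_4). So the algebra is type D_5, i.e. so(10).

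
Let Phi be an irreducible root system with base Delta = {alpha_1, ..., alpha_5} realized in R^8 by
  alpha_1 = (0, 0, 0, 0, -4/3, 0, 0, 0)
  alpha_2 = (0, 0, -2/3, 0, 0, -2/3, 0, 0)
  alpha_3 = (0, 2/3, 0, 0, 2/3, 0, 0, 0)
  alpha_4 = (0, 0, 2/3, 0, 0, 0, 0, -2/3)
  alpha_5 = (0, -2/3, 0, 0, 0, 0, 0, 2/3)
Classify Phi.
Compute the Cartan integers a_ij = 2(alpha_i, alpha_j)/(alpha_j, alpha_j); the resulting 5x5 Cartan matrix is
[[2, 0, -2, 0, 0], [0, 2, 0, -1, 0], [-1, 0, 2, 0, -1], [0, -1, 0, 2, -1], [0, 0, -1, -1, 2]].
The roots have two lengths (squared-length ratio 2:1); the short ones are alpha_{2,3,4,5}. The associated Dynkin diagram is a chain of 5 nodes with a double edge at one end; the terminal node there is the unique long simple root (C_5), so the type is C_5 (the algebra sp(10)).

C5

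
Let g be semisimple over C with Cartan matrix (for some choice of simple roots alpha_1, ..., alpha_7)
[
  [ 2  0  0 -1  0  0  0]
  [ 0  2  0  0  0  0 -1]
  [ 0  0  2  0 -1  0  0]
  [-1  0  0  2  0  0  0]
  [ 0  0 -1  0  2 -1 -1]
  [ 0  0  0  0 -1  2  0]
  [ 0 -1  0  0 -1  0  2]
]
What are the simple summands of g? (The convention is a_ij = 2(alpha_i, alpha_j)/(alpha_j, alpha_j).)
A_2 (sl(3)) + D_5 (so(10))

The diagram associated to this matrix has two connected components: the simple roots {alpha_1, alpha_4} form a chain of 2 nodes with single edges (A_2), and {alpha_2, alpha_3, alpha_5, alpha_6, alpha_7} form a chain of 3 nodes with a fork of two nodes at one end (D_5). A semisimple Lie algebra decomposes uniquely as the direct sum of simple ideals, one per connected component of its Dynkin diagram, so g ≅ A_2 ⊕ D_5 (dimension 8 + 45 = 53).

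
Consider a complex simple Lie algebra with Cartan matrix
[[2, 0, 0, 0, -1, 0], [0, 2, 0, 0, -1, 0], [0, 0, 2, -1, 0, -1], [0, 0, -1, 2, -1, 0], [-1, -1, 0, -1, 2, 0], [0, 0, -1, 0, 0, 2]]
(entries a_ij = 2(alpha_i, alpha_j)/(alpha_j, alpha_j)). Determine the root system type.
The matrix has rank 6 with 2's on the diagonal. Reading the off-diagonal entries as Dynkin edges (a single edge where a_ij = a_ji = -1; a double or triple edge where a_ij * a_ji = 2 or 3), the diagram is a chain of 4 nodes with a fork of two nodes at one end (D_6). One simple-root ordering that puts it in standard form is (alpha_6, alpha_3, alpha_4, alpha_5, alpha_2, alpha_1). So the algebra is type D_6, i.e. so(12).

D_6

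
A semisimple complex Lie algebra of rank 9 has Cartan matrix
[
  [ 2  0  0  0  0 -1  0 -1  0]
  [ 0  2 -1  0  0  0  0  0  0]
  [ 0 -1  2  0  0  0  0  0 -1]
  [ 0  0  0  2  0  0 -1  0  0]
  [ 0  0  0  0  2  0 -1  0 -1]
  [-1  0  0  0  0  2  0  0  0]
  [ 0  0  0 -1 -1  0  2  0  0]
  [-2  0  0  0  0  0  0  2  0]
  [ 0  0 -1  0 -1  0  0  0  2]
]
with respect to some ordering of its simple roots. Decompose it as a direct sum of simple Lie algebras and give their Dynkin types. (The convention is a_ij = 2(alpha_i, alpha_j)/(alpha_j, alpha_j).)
The diagram associated to this matrix has two connected components: the simple roots {alpha_2, alpha_3, alpha_4, alpha_5, alpha_7, alpha_9} form a chain of 6 nodes with single edges (A_6), and {alpha_1, alpha_6, alpha_8} form a chain of 3 nodes with a double edge at one end; the terminal node there is the unique long simple root (C_3). A semisimple Lie algebra decomposes uniquely as the direct sum of simple ideals, one per connected component of its Dynkin diagram, so g ≅ A_6 ⊕ C_3 (dimension 48 + 21 = 69).

A_6 (sl(7)) ⊕ C_3 (sp(6))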